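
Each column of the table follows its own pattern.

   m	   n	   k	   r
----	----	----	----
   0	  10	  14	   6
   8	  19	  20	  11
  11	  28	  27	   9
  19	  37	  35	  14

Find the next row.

Column m: 0, 8, 11, 19 → 22 (alternating steps +8, +3, +8, +3, …).
Column n: 10, 19, 28, 37 → 46 (+9 each step).
For the column k, differences are 6, 7, 8, … (increasing by 1 each time): 14, 20, 27, 35 → 44.
Column r: 6, 11, 9, 14 → 12 (alternating steps +5, −2, +5, −2, …).
Putting it together: 22  46  44  12.

22  46  44  12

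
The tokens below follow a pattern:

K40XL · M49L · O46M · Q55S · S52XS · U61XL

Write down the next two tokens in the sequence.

W58L then Y67M

For the letter, letters move forward 2 places in the alphabet: K, M, O, Q, S, U → W → Y.
Second component: alternating steps +9, −3, +9, −3, …; 40, 49, 46, 55, 52, 61 → 58 → 67.
For the size, repeats XL → L → M → S → XS: XL, L, M, S, XS, XL → L → M.
Putting the parts together: W58L and then Y67M.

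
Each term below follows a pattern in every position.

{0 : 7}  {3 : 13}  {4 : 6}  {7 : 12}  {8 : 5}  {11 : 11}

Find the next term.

{12 : 4}

First component: 0, 3, 4, 7, 8, 11 → 12 (alternating steps +3, +1, +3, +1, …).
For the second component, alternating steps +6, −7, +6, −7, …: 7, 13, 6, 12, 5, 11 → 4.
So the next term is {12 : 4}.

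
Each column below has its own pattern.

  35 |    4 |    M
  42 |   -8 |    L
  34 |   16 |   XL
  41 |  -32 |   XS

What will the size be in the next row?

S

First component — alternating steps +7, −8, +7, −8, …: 35, 42, 34, 41 → 33.
Second component: ×(-2) each step, so 4, -8, 16, -32 → 64.
Size: runs through clothing sizes XS→XL, so M, L, XL, XS → S.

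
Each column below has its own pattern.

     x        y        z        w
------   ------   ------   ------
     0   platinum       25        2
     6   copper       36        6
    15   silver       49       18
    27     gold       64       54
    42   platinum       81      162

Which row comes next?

Column x goes 0, 6, 15, 27, 42 → 60 (differences are 6, 9, 12, … (increasing by 3 each time)).
Column y: repeats platinum → copper → silver → gold, so platinum, copper, silver, gold, platinum → copper.
Column z: 25, 36, 49, 64, 81 → 100 (perfect squares: 5², 6², 7², …).
Column w — ×3 each step: 2, 6, 18, 54, 162 → 486.
Putting it together: 60  copper  100  486.

60  copper  100  486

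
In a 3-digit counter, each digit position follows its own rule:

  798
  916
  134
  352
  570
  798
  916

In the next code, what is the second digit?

Second digit: +2 each step, mod 10; 9, 1, 3, 5, 7, 9, 1 → 3.

3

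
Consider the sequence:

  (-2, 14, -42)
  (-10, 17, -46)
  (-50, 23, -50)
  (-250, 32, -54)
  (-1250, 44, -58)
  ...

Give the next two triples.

(-6250, 59, -62), (-31250, 77, -66)

First entry — ×5 each step: -2, -10, -50, -250, -1250 → -6250 → -31250.
For the second entry, differences are 3, 6, 9, … (increasing by 3 each time): 14, 17, 23, 32, 44 → 59 → 77.
Third entry goes -42, -46, -50, -54, -58 → -62 → -66 (−4 each step).
So the next two triples are (-6250, 59, -62) and (-31250, 77, -66).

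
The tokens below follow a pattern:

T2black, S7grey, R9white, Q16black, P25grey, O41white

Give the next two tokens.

N66black, M107grey

Letter: T, S, R, Q, P, O → N → M (letters move back 1 place in the alphabet).
Second component: 2, 7, 9, 16, 25, 41 → 66 → 107 (each term is the sum of the two before it).
Shade: repeats black → grey → white, so black, grey, white, black, grey, white → black → grey.
So the next two tokens are N66black and M107grey.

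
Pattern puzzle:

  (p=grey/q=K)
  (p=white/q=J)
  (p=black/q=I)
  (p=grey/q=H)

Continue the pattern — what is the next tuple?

P: repeats grey → white → black, so grey, white, black, grey → white.
Q: letters move back 1 place in the alphabet, so K, J, I, H → G.
Putting it together: (p=white/q=G).

(p=white/q=G)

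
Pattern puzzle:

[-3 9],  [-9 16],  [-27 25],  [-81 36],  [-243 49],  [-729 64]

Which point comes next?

[-2187 81]

First slot: ×3 each step; -3, -9, -27, -81, -243, -729 → -2187.
For the second slot, perfect squares: 3², 4², 5², …: 9, 16, 25, 36, 49, 64 → 81.
Combining the parts gives [-2187 81].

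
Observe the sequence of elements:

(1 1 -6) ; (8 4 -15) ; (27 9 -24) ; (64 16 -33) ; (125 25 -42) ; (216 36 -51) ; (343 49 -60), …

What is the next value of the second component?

First component: perfect cubes: 1³, 2³, 3³, …; 1, 8, 27, 64, 125, 216, 343 → 512.
For the second component, perfect squares: 1², 2², 3², …: 1, 4, 9, 16, 25, 36, 49 → 64.
For the third component, −9 each step: -6, -15, -24, -33, -42, -51, -60 → -69.

64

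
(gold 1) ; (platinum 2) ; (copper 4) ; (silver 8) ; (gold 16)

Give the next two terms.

For the metal, repeats gold → platinum → copper → silver: gold, platinum, copper, silver, gold → platinum → copper.
Second component: ×2 each step, so 1, 2, 4, 8, 16 → 32 → 64.
So the next two terms are (platinum 32) and (copper 64).

(platinum 32), (copper 64)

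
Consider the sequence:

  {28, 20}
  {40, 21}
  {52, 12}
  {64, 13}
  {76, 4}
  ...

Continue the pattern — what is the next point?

{88, 5}

First slot: +12 each step, so 28, 40, 52, 64, 76 → 88.
Second slot: 20, 21, 12, 13, 4 → 5 (alternating steps +1, −9, +1, −9, …).
Putting it together: {88, 5}.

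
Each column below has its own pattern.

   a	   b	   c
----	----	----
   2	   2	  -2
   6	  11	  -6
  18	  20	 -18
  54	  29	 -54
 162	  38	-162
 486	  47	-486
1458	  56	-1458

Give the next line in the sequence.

Column a — ×3 each step: 2, 6, 18, 54, 162, 486, 1458 → 4374.
Column b: 2, 11, 20, 29, 38, 47, 56 → 65 (+9 each step).
Column c: ×3 each step; -2, -6, -18, -54, -162, -486, -1458 → -4374.
So the next line is 4374  65  -4374.

4374  65  -4374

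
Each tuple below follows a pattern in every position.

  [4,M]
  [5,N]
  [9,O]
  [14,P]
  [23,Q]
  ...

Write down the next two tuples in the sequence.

First slot: each term is the sum of the two before it; 4, 5, 9, 14, 23 → 37 → 60.
Letter: M, N, O, P, Q → R → S (letters move forward 1 place in the alphabet).
Putting the parts together: [37,R] and then [60,S].

[37,R], [60,S]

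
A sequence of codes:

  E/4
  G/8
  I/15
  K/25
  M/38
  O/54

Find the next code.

Q/73

Letter — letters move forward 2 places in the alphabet: E, G, I, K, M, O → Q.
Second component: 4, 8, 15, 25, 38, 54 → 73 (differences are 4, 7, 10, … (increasing by 3 each time)).
So the next code is Q/73.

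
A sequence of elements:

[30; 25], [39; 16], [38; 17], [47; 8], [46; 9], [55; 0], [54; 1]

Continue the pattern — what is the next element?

[63; -8]

First value: alternating steps +9, −1, +9, −1, …, so 30, 39, 38, 47, 46, 55, 54 → 63.
Second value: together with the first value always sums to 55; 25, 16, 17, 8, 9, 0, 1 → -8.
So the next element is [63; -8].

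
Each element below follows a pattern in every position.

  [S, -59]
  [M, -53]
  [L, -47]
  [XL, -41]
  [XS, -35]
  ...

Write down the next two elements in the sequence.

[S, -29], [M, -23]

Size — runs through clothing sizes XS→XL: S, M, L, XL, XS → S → M.
Second value: -59, -53, -47, -41, -35 → -29 → -23 (+6 each step).
Putting the parts together: [S, -29] and then [M, -23].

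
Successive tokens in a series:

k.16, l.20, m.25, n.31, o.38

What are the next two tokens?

Letter: letters move forward 1 place in the alphabet; k, l, m, n, o → p → q.
Second component: 16, 20, 25, 31, 38 → 46 → 55 (differences are 4, 5, 6, … (increasing by 1 each time)).
So the next two tokens are p.46 and q.55.

p.46, q.55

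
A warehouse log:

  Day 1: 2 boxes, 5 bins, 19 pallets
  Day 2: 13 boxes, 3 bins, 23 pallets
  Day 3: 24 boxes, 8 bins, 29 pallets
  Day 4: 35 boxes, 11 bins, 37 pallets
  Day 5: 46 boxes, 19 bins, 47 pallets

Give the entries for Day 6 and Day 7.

Boxes: +11 each step, so 2, 13, 24, 35, 46 → 57 → 68.
Bins: each term is the sum of the two before it; 5, 3, 8, 11, 19 → 30 → 49.
Pallets: differences are 4, 6, 8, … (increasing by 2 each time); 19, 23, 29, 37, 47 → 59 → 73.
Putting the parts together: 57 boxes, 30 bins, 59 pallets and then 68 boxes, 49 bins, 73 pallets.

57 boxes, 30 bins, 59 pallets; 68 boxes, 49 bins, 73 pallets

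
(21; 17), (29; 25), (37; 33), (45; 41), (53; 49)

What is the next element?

First slot: +8 each step, so 21, 29, 37, 45, 53 → 61.
Second slot: 17, 25, 33, 41, 49 → 57 (always 4 less than the first slot).
So the next element is (61; 57).

(61; 57)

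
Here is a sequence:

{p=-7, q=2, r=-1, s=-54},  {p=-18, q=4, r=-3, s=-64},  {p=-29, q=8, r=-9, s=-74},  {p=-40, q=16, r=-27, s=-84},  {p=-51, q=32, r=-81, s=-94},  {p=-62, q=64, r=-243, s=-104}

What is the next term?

P: −11 each step; -7, -18, -29, -40, -51, -62 → -73.
Q: 2, 4, 8, 16, 32, 64 → 128 (×2 each step).
R — ×3 each step: -1, -3, -9, -27, -81, -243 → -729.
S: −10 each step, so -54, -64, -74, -84, -94, -104 → -114.
Putting it together: {p=-73, q=128, r=-729, s=-114}.

{p=-73, q=128, r=-729, s=-114}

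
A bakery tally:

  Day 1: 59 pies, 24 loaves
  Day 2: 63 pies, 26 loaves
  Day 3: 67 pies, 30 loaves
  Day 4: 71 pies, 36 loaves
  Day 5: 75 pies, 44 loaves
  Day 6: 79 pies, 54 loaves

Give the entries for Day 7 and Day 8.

83 pies, 66 loaves; 87 pies, 80 loaves

Pies: +4 each step, so 59, 63, 67, 71, 75, 79 → 83 → 87.
Loaves goes 24, 26, 30, 36, 44, 54 → 66 → 80 (differences are 2, 4, 6, … (increasing by 2 each time)).
Putting the parts together: 83 pies, 66 loaves and then 87 pies, 80 loaves.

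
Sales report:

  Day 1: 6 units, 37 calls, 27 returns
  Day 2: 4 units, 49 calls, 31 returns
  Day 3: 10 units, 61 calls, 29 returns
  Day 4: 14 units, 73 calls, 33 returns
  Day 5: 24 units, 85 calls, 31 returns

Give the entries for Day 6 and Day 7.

38 units, 97 calls, 35 returns; 62 units, 109 calls, 33 returns

Units: each term is the sum of the two before it, so 6, 4, 10, 14, 24 → 38 → 62.
Calls — +12 each step: 37, 49, 61, 73, 85 → 97 → 109.
Returns: 27, 31, 29, 33, 31 → 35 → 33 (alternating steps +4, −2, +4, −2, …).
So the next two rows are 38 units, 97 calls, 35 returns and 62 units, 109 calls, 33 returns.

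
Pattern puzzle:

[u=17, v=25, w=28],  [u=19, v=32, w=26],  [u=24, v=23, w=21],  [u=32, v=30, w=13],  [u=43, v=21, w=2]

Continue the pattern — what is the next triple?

U goes 17, 19, 24, 32, 43 → 57 (differences are 2, 5, 8, … (increasing by 3 each time)).
For the v, alternating steps +7, −9, +7, −9, …: 25, 32, 23, 30, 21 → 28.
W: together with the u always sums to 45, so 28, 26, 21, 13, 2 → -12.
Putting it together: [u=57, v=28, w=-12].

[u=57, v=28, w=-12]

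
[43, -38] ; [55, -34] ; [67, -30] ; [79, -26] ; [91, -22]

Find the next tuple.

[103, -18]

First slot goes 43, 55, 67, 79, 91 → 103 (+12 each step).
For the second slot, +4 each step: -38, -34, -30, -26, -22 → -18.
Combining the parts gives [103, -18].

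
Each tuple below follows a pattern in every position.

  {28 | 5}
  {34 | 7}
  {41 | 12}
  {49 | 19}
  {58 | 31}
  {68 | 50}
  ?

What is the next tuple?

First slot: differences are 6, 7, 8, … (increasing by 1 each time), so 28, 34, 41, 49, 58, 68 → 79.
Second slot goes 5, 7, 12, 19, 31, 50 → 81 (each term is the sum of the two before it).
So the next tuple is {79 | 81}.

{79 | 81}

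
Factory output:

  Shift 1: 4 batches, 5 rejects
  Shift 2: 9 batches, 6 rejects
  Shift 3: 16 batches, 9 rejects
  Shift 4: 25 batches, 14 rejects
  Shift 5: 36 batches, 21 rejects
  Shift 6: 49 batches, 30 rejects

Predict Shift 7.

64 batches, 41 rejects

For the batches, perfect squares: 2², 3², 4², …: 4, 9, 16, 25, 36, 49 → 64.
Rejects — differences are 1, 3, 5, … (increasing by 2 each time): 5, 6, 9, 14, 21, 30 → 41.
So the next line is 64 batches, 41 rejects.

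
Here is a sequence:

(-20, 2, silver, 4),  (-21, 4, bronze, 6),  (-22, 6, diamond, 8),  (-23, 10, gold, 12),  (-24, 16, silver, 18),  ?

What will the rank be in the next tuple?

Rank: silver, bronze, diamond, gold, silver → bronze (repeats silver → bronze → diamond → gold).

bronze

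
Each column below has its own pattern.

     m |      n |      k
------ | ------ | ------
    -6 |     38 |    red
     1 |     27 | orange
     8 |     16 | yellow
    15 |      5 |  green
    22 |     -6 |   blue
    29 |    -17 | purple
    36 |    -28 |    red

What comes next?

43  -39  orange

Column m: +7 each step, so -6, 1, 8, 15, 22, 29, 36 → 43.
Column n: 38, 27, 16, 5, -6, -17, -28 → -39 (−11 each step).
Column k — repeats red → orange → yellow → green → blue → purple: red, orange, yellow, green, blue, purple, red → orange.
So the next line is 43  -39  orange.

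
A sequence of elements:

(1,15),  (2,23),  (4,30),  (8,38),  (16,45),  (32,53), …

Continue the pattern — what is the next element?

(64,60)

First slot — ×2 each step: 1, 2, 4, 8, 16, 32 → 64.
Second slot: 15, 23, 30, 38, 45, 53 → 60 (alternating steps +8, +7, +8, +7, …).
Combining the parts gives (64,60).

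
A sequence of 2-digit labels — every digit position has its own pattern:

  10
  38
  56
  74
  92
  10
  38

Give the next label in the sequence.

First digit: 1, 3, 5, 7, 9, 1, 3 → 5 (+2 each step, mod 10).
Second digit: 0, 8, 6, 4, 2, 0, 8 → 6 (−2 each step, mod 10).
Combining the parts gives 56.

56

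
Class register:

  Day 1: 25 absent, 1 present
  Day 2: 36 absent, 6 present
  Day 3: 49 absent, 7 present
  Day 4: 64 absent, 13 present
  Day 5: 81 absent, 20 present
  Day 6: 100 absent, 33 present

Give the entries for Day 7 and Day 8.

121 absent, 53 present; 144 absent, 86 present

Absent: 25, 36, 49, 64, 81, 100 → 121 → 144 (perfect squares: 5², 6², 7², …).
Present — each term is the sum of the two before it: 1, 6, 7, 13, 20, 33 → 53 → 86.
Putting the parts together: 121 absent, 53 present and then 144 absent, 86 present.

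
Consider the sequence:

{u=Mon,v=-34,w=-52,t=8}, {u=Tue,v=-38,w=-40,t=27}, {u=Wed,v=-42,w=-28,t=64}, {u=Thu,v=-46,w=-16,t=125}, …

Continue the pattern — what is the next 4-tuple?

U: runs through the weekdays Mon→Sun, so Mon, Tue, Wed, Thu → Fri.
V: -34, -38, -42, -46 → -50 (−4 each step).
W: -52, -40, -28, -16 → -4 (+12 each step).
T: perfect cubes: 2³, 3³, 4³, …, so 8, 27, 64, 125 → 216.
Putting it together: {u=Fri,v=-50,w=-4,t=216}.

{u=Fri,v=-50,w=-4,t=216}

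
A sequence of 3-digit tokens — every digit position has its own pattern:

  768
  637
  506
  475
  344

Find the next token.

213

For the first digit, −1 each step, mod 10: 7, 6, 5, 4, 3 → 2.
Second digit: −3 each step, mod 10, so 6, 3, 0, 7, 4 → 1.
Third digit: −1 each step, mod 10; 8, 7, 6, 5, 4 → 3.
So the next token is 213.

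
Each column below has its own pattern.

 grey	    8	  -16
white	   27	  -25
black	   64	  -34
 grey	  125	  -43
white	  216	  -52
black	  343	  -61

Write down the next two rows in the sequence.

Shade — repeats grey → white → black: grey, white, black, grey, white, black → grey → white.
Second component goes 8, 27, 64, 125, 216, 343 → 512 → 729 (perfect cubes: 2³, 3³, 4³, …).
Third component: −9 each step; -16, -25, -34, -43, -52, -61 → -70 → -79.
Putting the parts together: grey  512  -70 and then white  729  -79.

grey  512  -70; white  729  -79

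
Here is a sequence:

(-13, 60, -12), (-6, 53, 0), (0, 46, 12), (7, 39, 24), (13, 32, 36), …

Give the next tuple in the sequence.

First component: alternating steps +7, +6, +7, +6, …; -13, -6, 0, 7, 13 → 20.
Second component goes 60, 53, 46, 39, 32 → 25 (−7 each step).
Third component goes -12, 0, 12, 24, 36 → 48 (+12 each step).
Combining the parts gives (20, 25, 48).

(20, 25, 48)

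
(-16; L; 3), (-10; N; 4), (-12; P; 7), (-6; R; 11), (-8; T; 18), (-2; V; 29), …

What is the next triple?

First value: -16, -10, -12, -6, -8, -2 → -4 (alternating steps +6, −2, +6, −2, …).
Letter goes L, N, P, R, T, V → X (letters move forward 2 places in the alphabet).
Third value: each term is the sum of the two before it; 3, 4, 7, 11, 18, 29 → 47.
Putting it together: (-4; X; 47).

(-4; X; 47)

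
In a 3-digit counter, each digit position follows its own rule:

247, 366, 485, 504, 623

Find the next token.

First digit: +1 each step, mod 10; 2, 3, 4, 5, 6 → 7.
Second digit: 4, 6, 8, 0, 2 → 4 (+2 each step, mod 10).
Third digit goes 7, 6, 5, 4, 3 → 2 (−1 each step, mod 10).
Putting it together: 742.

742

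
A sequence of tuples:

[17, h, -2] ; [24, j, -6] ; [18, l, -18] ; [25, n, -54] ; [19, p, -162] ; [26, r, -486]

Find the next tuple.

First coordinate: alternating steps +7, −6, +7, −6, …; 17, 24, 18, 25, 19, 26 → 20.
Letter — letters move forward 2 places in the alphabet: h, j, l, n, p, r → t.
Third coordinate: ×3 each step, so -2, -6, -18, -54, -162, -486 → -1458.
So the next tuple is [20, t, -1458].

[20, t, -1458]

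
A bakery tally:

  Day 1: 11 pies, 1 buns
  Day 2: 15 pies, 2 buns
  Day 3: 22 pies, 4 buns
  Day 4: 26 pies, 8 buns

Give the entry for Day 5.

33 pies, 16 buns

For the pies, alternating steps +4, +7, +4, +7, …: 11, 15, 22, 26 → 33.
Buns goes 1, 2, 4, 8 → 16 (×2 each step).
Putting it together: 33 pies, 16 buns.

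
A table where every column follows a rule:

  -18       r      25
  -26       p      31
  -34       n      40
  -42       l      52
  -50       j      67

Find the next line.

For the first component, −8 each step: -18, -26, -34, -42, -50 → -58.
Letter goes r, p, n, l, j → h (letters move back 2 places in the alphabet).
Third component: 25, 31, 40, 52, 67 → 85 (differences are 6, 9, 12, … (increasing by 3 each time)).
So the next line is -58  h  85.

-58  h  85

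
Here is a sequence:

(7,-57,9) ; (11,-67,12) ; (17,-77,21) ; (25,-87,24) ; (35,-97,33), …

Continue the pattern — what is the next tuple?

First part — differences are 4, 6, 8, … (increasing by 2 each time): 7, 11, 17, 25, 35 → 47.
Second part: −10 each step, so -57, -67, -77, -87, -97 → -107.
For the third part, alternating steps +3, +9, +3, +9, …: 9, 12, 21, 24, 33 → 36.
Combining the parts gives (47,-107,36).

(47,-107,36)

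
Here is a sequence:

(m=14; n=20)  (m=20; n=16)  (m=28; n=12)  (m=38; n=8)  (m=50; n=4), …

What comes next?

(m=64; n=0)

M — differences are 6, 8, 10, … (increasing by 2 each time): 14, 20, 28, 38, 50 → 64.
N: −4 each step; 20, 16, 12, 8, 4 → 0.
Putting it together: (m=64; n=0).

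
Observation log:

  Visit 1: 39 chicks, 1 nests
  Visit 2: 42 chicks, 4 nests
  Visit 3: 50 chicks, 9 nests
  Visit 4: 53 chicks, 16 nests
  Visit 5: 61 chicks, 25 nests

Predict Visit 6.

64 chicks, 36 nests

Chicks: alternating steps +3, +8, +3, +8, …, so 39, 42, 50, 53, 61 → 64.
Nests: 1, 4, 9, 16, 25 → 36 (perfect squares: 1², 2², 3², …).
So the next row is 64 chicks, 36 nests.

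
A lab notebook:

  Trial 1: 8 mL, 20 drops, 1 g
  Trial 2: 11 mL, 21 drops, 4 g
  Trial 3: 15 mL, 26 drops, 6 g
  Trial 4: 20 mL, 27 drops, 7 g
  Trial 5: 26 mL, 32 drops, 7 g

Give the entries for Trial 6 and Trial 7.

ML: differences are 3, 4, 5, … (increasing by 1 each time), so 8, 11, 15, 20, 26 → 33 → 41.
Drops — alternating steps +1, +5, +1, +5, …: 20, 21, 26, 27, 32 → 33 → 38.
G: differences are 3, 2, 1, … (decreasing by 1 each time); 1, 4, 6, 7, 7 → 6 → 4.
So the next two lines are 33 mL, 33 drops, 6 g and 41 mL, 38 drops, 4 g.

33 mL, 33 drops, 6 g; 41 mL, 38 drops, 4 g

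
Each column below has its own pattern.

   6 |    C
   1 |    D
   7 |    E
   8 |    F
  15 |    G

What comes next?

23  H

For the first component, each term is the sum of the two before it: 6, 1, 7, 8, 15 → 23.
Letter: letters move forward 1 place in the alphabet, so C, D, E, F, G → H.
So the next row is 23  H.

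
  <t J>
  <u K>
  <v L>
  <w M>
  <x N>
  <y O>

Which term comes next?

First letter — letters move forward 1 place in the alphabet: t, u, v, w, x, y → z.
Second letter goes J, K, L, M, N, O → P (letters move forward 1 place in the alphabet).
Combining the parts gives <z P>.

<z P>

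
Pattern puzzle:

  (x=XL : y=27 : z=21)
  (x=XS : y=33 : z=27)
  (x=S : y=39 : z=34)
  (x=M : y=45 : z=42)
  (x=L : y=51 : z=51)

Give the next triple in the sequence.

(x=XL : y=57 : z=61)

X — runs through clothing sizes XS→XL: XL, XS, S, M, L → XL.
Y: +6 each step; 27, 33, 39, 45, 51 → 57.
For the z, differences are 6, 7, 8, … (increasing by 1 each time): 21, 27, 34, 42, 51 → 61.
Putting it together: (x=XL : y=57 : z=61).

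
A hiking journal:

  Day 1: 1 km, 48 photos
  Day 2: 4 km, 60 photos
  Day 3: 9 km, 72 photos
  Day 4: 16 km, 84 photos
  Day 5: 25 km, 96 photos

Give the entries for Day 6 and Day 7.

36 km, 108 photos; 49 km, 120 photos

Km: perfect squares: 1², 2², 3², …; 1, 4, 9, 16, 25 → 36 → 49.
Photos: 48, 60, 72, 84, 96 → 108 → 120 (+12 each step).
Putting the parts together: 36 km, 108 photos and then 49 km, 120 photos.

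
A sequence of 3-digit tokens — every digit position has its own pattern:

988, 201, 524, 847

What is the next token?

160

First digit goes 9, 2, 5, 8 → 1 (+3 each step, mod 10).
Second digit: 8, 0, 2, 4 → 6 (+2 each step, mod 10).
Third digit: +3 each step, mod 10; 8, 1, 4, 7 → 0.
Putting it together: 160.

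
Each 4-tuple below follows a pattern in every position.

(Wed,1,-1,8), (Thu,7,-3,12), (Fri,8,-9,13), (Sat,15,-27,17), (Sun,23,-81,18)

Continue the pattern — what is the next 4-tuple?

(Mon,38,-243,22)

Day: runs through the weekdays Mon→Sun; Wed, Thu, Fri, Sat, Sun → Mon.
Second value goes 1, 7, 8, 15, 23 → 38 (each term is the sum of the two before it).
Third value: -1, -3, -9, -27, -81 → -243 (×3 each step).
Fourth value goes 8, 12, 13, 17, 18 → 22 (alternating steps +4, +1, +4, +1, …).
So the next 4-tuple is (Mon,38,-243,22).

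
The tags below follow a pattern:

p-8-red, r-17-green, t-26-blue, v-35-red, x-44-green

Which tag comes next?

Letter: letters move forward 2 places in the alphabet; p, r, t, v, x → z.
Second component — +9 each step: 8, 17, 26, 35, 44 → 53.
Colour — repeats red → green → blue: red, green, blue, red, green → blue.
So the next tag is z-53-blue.

z-53-blue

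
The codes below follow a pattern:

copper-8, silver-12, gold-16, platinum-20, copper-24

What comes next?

Metal goes copper, silver, gold, platinum, copper → silver (repeats copper → silver → gold → platinum).
Second component goes 8, 12, 16, 20, 24 → 28 (+4 each step).
Putting it together: silver-28.

silver-28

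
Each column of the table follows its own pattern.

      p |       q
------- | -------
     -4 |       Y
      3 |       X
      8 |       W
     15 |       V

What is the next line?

Column p: -4, 3, 8, 15 → 20 (alternating steps +7, +5, +7, +5, …).
Column q: letters move back 1 place in the alphabet; Y, X, W, V → U.
So the next line is 20  U.

20  U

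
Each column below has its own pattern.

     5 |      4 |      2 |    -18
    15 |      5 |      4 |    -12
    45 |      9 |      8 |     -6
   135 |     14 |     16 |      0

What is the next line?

405  23  32  6

First component — ×3 each step: 5, 15, 45, 135 → 405.
For the second component, each term is the sum of the two before it: 4, 5, 9, 14 → 23.
Third component: ×2 each step; 2, 4, 8, 16 → 32.
For the fourth component, +6 each step: -18, -12, -6, 0 → 6.
Combining the parts gives 405  23  32  6.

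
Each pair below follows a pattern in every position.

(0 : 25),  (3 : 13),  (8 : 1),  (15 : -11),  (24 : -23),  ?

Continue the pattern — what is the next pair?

(35 : -35)

First value: 0, 3, 8, 15, 24 → 35 (differences are 3, 5, 7, … (increasing by 2 each time)).
Second value goes 25, 13, 1, -11, -23 → -35 (−12 each step).
Combining the parts gives (35 : -35).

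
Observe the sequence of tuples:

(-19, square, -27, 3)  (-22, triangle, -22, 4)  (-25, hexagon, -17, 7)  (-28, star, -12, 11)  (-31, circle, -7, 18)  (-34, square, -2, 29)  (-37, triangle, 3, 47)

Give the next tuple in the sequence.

First slot: −3 each step, so -19, -22, -25, -28, -31, -34, -37 → -40.
Shape — repeats square → triangle → hexagon → star → circle: square, triangle, hexagon, star, circle, square, triangle → hexagon.
Third slot: -27, -22, -17, -12, -7, -2, 3 → 8 (+5 each step).
For the fourth slot, each term is the sum of the two before it: 3, 4, 7, 11, 18, 29, 47 → 76.
So the next tuple is (-40, hexagon, 8, 76).

(-40, hexagon, 8, 76)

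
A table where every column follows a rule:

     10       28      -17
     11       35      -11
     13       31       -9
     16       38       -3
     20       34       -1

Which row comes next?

For the first component, differences are 1, 2, 3, … (increasing by 1 each time): 10, 11, 13, 16, 20 → 25.
For the second component, alternating steps +7, −4, +7, −4, …: 28, 35, 31, 38, 34 → 41.
For the third component, alternating steps +6, +2, +6, +2, …: -17, -11, -9, -3, -1 → 5.
Putting it together: 25  41  5.

25  41  5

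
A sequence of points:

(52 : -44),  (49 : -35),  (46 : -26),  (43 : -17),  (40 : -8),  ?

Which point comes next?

(37 : 1)

First slot: 52, 49, 46, 43, 40 → 37 (−3 each step).
Second slot: -44, -35, -26, -17, -8 → 1 (+9 each step).
So the next point is (37 : 1).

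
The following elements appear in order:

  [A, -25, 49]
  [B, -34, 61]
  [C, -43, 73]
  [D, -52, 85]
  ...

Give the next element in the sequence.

[E, -61, 97]

For the letter, letters move forward 1 place in the alphabet: A, B, C, D → E.
Second coordinate: -25, -34, -43, -52 → -61 (−9 each step).
Third coordinate goes 49, 61, 73, 85 → 97 (+12 each step).
Combining the parts gives [E, -61, 97].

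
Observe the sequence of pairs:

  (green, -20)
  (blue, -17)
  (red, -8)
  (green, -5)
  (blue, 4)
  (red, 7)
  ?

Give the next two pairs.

(green, 16), (blue, 19)

Colour: repeats green → blue → red; green, blue, red, green, blue, red → green → blue.
Second slot: -20, -17, -8, -5, 4, 7 → 16 → 19 (alternating steps +3, +9, +3, +9, …).
So the next two pairs are (green, 16) and (blue, 19).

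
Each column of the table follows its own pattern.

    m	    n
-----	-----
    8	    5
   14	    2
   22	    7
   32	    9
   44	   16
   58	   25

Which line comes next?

Column m: differences are 6, 8, 10, … (increasing by 2 each time); 8, 14, 22, 32, 44, 58 → 74.
Column n: 5, 2, 7, 9, 16, 25 → 41 (each term is the sum of the two before it).
Combining the parts gives 74  41.

74  41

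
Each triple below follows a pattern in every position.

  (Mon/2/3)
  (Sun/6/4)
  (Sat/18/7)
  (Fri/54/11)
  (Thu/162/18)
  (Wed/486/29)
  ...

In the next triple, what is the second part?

1458

Second part: ×3 each step, so 2, 6, 18, 54, 162, 486 → 1458.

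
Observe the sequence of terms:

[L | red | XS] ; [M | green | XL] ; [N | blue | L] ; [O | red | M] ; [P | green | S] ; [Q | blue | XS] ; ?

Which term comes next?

Letter: L, M, N, O, P, Q → R (letters move forward 1 place in the alphabet).
Colour: red, green, blue, red, green, blue → red (repeats red → green → blue).
Size: repeats XS → XL → L → M → S; XS, XL, L, M, S, XS → XL.
Putting it together: [R | red | XL].

[R | red | XL]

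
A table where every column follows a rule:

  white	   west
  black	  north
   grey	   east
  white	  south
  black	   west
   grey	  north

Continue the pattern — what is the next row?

Shade: white, black, grey, white, black, grey → white (repeats white → black → grey).
For the direction, repeats west → north → east → south: west, north, east, south, west, north → east.
So the next row is white  east.

white  east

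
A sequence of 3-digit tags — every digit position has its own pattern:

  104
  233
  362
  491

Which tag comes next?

First digit: +1 each step, mod 10, so 1, 2, 3, 4 → 5.
Second digit — +3 each step, mod 10: 0, 3, 6, 9 → 2.
Third digit: −1 each step, mod 10; 4, 3, 2, 1 → 0.
Putting it together: 520.

520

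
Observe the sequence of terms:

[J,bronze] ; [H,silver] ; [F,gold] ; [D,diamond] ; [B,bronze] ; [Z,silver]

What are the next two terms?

[X,gold], [V,diamond]

Letter: letters move back 2 places in the alphabet, wrapping A→Z; J, H, F, D, B, Z → X → V.
Rank — repeats bronze → silver → gold → diamond: bronze, silver, gold, diamond, bronze, silver → gold → diamond.
So the next two terms are [X,gold] and [V,diamond].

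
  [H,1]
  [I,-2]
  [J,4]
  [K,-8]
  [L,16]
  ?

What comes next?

Letter: letters move forward 1 place in the alphabet; H, I, J, K, L → M.
Second coordinate: ×(-2) each step, so 1, -2, 4, -8, 16 → -32.
So the next pair is [M,-32].

[M,-32]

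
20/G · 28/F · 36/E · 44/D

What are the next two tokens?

52/C then 60/B

First component — +8 each step: 20, 28, 36, 44 → 52 → 60.
For the letter, letters move back 1 place in the alphabet: G, F, E, D → C → B.
So the next two tokens are 52/C and 60/B.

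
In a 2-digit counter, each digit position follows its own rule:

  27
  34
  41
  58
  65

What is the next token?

First digit: +1 each step, mod 10; 2, 3, 4, 5, 6 → 7.
Second digit: 7, 4, 1, 8, 5 → 2 (−3 each step, mod 10).
So the next token is 72.

72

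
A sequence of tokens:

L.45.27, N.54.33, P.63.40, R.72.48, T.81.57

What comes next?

V.90.67

Letter: letters move forward 2 places in the alphabet, so L, N, P, R, T → V.
Second component: +9 each step, so 45, 54, 63, 72, 81 → 90.
Third component — differences are 6, 7, 8, … (increasing by 1 each time): 27, 33, 40, 48, 57 → 67.
So the next token is V.90.67.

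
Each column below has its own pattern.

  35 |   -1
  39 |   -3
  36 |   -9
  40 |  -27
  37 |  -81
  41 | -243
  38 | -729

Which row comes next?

First component: 35, 39, 36, 40, 37, 41, 38 → 42 (alternating steps +4, −3, +4, −3, …).
Second component: -1, -3, -9, -27, -81, -243, -729 → -2187 (×3 each step).
Putting it together: 42  -2187.

42  -2187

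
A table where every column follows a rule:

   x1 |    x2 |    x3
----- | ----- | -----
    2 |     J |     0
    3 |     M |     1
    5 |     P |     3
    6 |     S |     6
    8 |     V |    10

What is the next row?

For the column x1, alternating steps +1, +2, +1, +2, …: 2, 3, 5, 6, 8 → 9.
Column x2: J, M, P, S, V → Y (letters move forward 3 places in the alphabet).
Column x3 goes 0, 1, 3, 6, 10 → 15 (differences are 1, 2, 3, … (increasing by 1 each time)).
Combining the parts gives 9  Y  15.

9  Y  15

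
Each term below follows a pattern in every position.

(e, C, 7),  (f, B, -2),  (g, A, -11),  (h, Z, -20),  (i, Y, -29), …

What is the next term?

First letter — letters move forward 1 place in the alphabet: e, f, g, h, i → j.
Second letter goes C, B, A, Z, Y → X (letters move back 1 place in the alphabet, wrapping A→Z).
For the third slot, −9 each step: 7, -2, -11, -20, -29 → -38.
Combining the parts gives (j, X, -38).

(j, X, -38)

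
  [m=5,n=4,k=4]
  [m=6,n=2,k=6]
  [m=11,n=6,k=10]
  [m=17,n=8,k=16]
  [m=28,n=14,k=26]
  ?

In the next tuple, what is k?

For the k, each term is the sum of the two before it: 4, 6, 10, 16, 26 → 42.

42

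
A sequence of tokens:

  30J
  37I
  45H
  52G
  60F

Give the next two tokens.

67E, 75D

For the first component, alternating steps +7, +8, +7, +8, …: 30, 37, 45, 52, 60 → 67 → 75.
Letter — letters move back 1 place in the alphabet: J, I, H, G, F → E → D.
So the next two tokens are 67E and 75D.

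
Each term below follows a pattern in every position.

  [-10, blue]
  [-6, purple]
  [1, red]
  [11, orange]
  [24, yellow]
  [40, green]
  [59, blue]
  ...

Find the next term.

[81, purple]

First value: differences are 4, 7, 10, … (increasing by 3 each time); -10, -6, 1, 11, 24, 40, 59 → 81.
Colour: blue, purple, red, orange, yellow, green, blue → purple (repeats blue → purple → red → orange → yellow → green).
Combining the parts gives [81, purple].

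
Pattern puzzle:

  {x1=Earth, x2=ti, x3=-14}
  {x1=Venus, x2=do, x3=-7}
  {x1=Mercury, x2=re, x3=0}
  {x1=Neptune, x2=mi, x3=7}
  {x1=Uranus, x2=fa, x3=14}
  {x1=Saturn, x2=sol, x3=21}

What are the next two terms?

{x1=Jupiter, x2=la, x3=28}, {x1=Mars, x2=ti, x3=35}

X1: runs backward through the planets Mercury→Neptune; Earth, Venus, Mercury, Neptune, Uranus, Saturn → Jupiter → Mars.
X2: runs through the solfège scale do→ti, so ti, do, re, mi, fa, sol → la → ti.
X3 goes -14, -7, 0, 7, 14, 21 → 28 → 35 (+7 each step).
Putting the parts together: {x1=Jupiter, x2=la, x3=28} and then {x1=Mars, x2=ti, x3=35}.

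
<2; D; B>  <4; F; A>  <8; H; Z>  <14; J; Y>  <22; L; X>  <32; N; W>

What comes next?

<44; P; V>

First value: differences are 2, 4, 6, … (increasing by 2 each time), so 2, 4, 8, 14, 22, 32 → 44.
First letter: letters move forward 2 places in the alphabet, so D, F, H, J, L, N → P.
For the second letter, letters move back 1 place in the alphabet, wrapping A→Z: B, A, Z, Y, X, W → V.
Putting it together: <44; P; V>.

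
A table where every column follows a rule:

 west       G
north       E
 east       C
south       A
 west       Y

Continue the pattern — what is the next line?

north  W

Direction: repeats west → north → east → south; west, north, east, south, west → north.
Letter — letters move back 2 places in the alphabet, wrapping A→Z: G, E, C, A, Y → W.
Putting it together: north  W.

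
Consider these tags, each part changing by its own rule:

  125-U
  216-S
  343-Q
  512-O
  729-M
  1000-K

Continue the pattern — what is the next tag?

1331-I

For the first component, perfect cubes: 5³, 6³, 7³, …: 125, 216, 343, 512, 729, 1000 → 1331.
Letter: letters move back 2 places in the alphabet, so U, S, Q, O, M, K → I.
Putting it together: 1331-I.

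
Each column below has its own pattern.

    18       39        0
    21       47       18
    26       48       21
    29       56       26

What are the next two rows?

34  57  29; 37  65  34

First component goes 18, 21, 26, 29 → 34 → 37 (alternating steps +3, +5, +3, +5, …).
Second component — alternating steps +8, +1, +8, +1, …: 39, 47, 48, 56 → 57 → 65.
Third component goes 0, 18, 21, 26 → 29 → 34 (always the previous value of the first component).
Putting the parts together: 34  57  29 and then 37  65  34.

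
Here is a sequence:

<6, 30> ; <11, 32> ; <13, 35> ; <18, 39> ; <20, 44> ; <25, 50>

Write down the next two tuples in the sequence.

<27, 57>, <32, 65>

First component: 6, 11, 13, 18, 20, 25 → 27 → 32 (alternating steps +5, +2, +5, +2, …).
Second component: differences are 2, 3, 4, … (increasing by 1 each time); 30, 32, 35, 39, 44, 50 → 57 → 65.
Putting the parts together: <27, 57> and then <32, 65>.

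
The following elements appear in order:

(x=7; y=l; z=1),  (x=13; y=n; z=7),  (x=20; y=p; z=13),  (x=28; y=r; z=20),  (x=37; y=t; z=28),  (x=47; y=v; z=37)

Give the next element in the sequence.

(x=58; y=x; z=47)

For the x, differences are 6, 7, 8, … (increasing by 1 each time): 7, 13, 20, 28, 37, 47 → 58.
For the y, letters move forward 2 places in the alphabet: l, n, p, r, t, v → x.
Z — always the previous value of the x: 1, 7, 13, 20, 28, 37 → 47.
So the next element is (x=58; y=x; z=47).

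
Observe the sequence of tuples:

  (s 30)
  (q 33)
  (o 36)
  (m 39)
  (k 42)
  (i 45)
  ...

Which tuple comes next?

(g 48)

Letter — letters move back 2 places in the alphabet: s, q, o, m, k, i → g.
Second slot goes 30, 33, 36, 39, 42, 45 → 48 (+3 each step).
Combining the parts gives (g 48).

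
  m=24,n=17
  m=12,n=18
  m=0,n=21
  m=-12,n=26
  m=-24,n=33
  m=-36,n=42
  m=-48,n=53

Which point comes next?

M goes 24, 12, 0, -12, -24, -36, -48 → -60 (−12 each step).
N goes 17, 18, 21, 26, 33, 42, 53 → 66 (differences are 1, 3, 5, … (increasing by 2 each time)).
Putting it together: m=-60,n=66.

m=-60,n=66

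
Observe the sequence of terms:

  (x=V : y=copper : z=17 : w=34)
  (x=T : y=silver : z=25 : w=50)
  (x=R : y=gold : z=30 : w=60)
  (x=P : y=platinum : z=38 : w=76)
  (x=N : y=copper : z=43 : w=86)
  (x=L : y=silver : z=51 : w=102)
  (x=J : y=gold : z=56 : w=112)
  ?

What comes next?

(x=H : y=platinum : z=64 : w=128)

X goes V, T, R, P, N, L, J → H (letters move back 2 places in the alphabet).
Y goes copper, silver, gold, platinum, copper, silver, gold → platinum (repeats copper → silver → gold → platinum).
Z: alternating steps +8, +5, +8, +5, …, so 17, 25, 30, 38, 43, 51, 56 → 64.
For the w, always 2 × the z: 34, 50, 60, 76, 86, 102, 112 → 128.
So the next term is (x=H : y=platinum : z=64 : w=128).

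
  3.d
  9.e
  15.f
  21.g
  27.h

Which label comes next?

First component — +6 each step: 3, 9, 15, 21, 27 → 33.
Letter: letters move forward 1 place in the alphabet, so d, e, f, g, h → i.
Putting it together: 33.i.

33.i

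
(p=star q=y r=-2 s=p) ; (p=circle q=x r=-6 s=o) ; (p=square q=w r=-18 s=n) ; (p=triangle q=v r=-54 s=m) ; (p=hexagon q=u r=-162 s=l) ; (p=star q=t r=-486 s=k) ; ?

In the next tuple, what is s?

S: p, o, n, m, l, k → j (letters move back 1 place in the alphabet).

j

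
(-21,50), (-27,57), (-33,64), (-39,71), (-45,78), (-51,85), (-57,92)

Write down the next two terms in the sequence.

First component — −6 each step: -21, -27, -33, -39, -45, -51, -57 → -63 → -69.
Second component: +7 each step, so 50, 57, 64, 71, 78, 85, 92 → 99 → 106.
Putting the parts together: (-63,99) and then (-69,106).

(-63,99), (-69,106)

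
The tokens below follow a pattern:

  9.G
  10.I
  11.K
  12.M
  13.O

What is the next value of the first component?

First component: +1 each step; 9, 10, 11, 12, 13 → 14.
Letter — letters move forward 2 places in the alphabet: G, I, K, M, O → Q.

14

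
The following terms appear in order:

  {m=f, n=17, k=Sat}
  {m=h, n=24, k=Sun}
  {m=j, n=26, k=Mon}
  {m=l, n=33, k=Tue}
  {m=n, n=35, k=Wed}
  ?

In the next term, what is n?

N: alternating steps +7, +2, +7, +2, …; 17, 24, 26, 33, 35 → 42.

42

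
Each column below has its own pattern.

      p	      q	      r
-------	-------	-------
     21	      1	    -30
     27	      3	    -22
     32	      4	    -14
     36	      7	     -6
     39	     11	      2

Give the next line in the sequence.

41  18  10

For the column p, differences are 6, 5, 4, … (decreasing by 1 each time): 21, 27, 32, 36, 39 → 41.
Column q: each term is the sum of the two before it; 1, 3, 4, 7, 11 → 18.
Column r — +8 each step: -30, -22, -14, -6, 2 → 10.
Combining the parts gives 41  18  10.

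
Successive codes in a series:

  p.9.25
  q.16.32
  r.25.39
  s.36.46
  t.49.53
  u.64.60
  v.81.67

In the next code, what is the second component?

Second component: perfect squares: 3², 4², 5², …, so 9, 16, 25, 36, 49, 64, 81 → 100.

100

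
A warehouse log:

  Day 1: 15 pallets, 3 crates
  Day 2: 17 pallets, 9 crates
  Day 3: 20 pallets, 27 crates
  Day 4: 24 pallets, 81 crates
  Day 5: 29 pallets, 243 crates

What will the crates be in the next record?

729

Crates goes 3, 9, 27, 81, 243 → 729 (×3 each step).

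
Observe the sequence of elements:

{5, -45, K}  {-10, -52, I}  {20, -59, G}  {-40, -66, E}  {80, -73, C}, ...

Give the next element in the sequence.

First entry goes 5, -10, 20, -40, 80 → -160 (×(-2) each step).
Second entry: −7 each step, so -45, -52, -59, -66, -73 → -80.
For the letter, letters move back 2 places in the alphabet: K, I, G, E, C → A.
Combining the parts gives {-160, -80, A}.

{-160, -80, A}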